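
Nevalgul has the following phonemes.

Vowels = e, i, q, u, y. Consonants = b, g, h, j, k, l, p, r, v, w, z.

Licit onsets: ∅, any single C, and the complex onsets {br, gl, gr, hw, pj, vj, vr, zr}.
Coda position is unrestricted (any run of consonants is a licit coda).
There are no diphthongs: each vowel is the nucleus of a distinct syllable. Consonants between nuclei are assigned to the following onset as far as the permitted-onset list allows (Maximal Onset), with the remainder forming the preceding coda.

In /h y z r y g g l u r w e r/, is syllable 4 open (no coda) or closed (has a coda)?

Vowels present: y, y, u, e; each is a nucleus, giving 4 syllables.
σ1/σ2 boundary: cluster /zr/ — /zr/ is itself a permitted onset, so the whole cluster goes right; preceding coda = ∅.
σ2/σ3 boundary: /ggl/ — longest licit onset from the right is /gl/, leaving /g/ as coda.
σ3/σ4 boundary: cluster /rw/ — the longest permitted-onset suffix is /w/; onset = /w/, preceding coda = /r/.
Syllabification: hy.zryg.glur.wer.
Syllable 4 is /wer/ with coda /r/, so it is closed.

closed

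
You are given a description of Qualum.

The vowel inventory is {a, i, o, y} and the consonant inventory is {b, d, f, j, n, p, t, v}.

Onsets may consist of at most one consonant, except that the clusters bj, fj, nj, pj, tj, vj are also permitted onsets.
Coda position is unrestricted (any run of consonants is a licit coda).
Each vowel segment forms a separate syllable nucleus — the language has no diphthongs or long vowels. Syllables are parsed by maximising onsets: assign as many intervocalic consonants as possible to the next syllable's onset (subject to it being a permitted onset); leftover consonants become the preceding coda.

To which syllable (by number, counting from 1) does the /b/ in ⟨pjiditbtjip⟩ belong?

Nuclei (vowels): i, i, i → 3 syllables.
σ1/σ2 boundary: /d/ → onset of the next syllable (single consonants are always licit onsets).
σ2/σ3 boundary: cluster /tbtj/ — the longest permitted-onset suffix is /tj/; onset = /tj/, preceding coda = /tb/.
Syllabification: pji.ditb.tjip.
The /b/ is in the coda of syllable 2 (/ditb/).

2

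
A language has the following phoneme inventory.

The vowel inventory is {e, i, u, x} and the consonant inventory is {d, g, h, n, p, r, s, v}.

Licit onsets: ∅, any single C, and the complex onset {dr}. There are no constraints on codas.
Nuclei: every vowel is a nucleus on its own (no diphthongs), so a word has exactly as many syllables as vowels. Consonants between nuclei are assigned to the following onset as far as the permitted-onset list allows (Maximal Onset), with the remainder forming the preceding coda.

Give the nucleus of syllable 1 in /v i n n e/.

The vowels are i, e — 2 nuclei, so 2 syllables.
The first nucleus (vowel 1 from the left) is /i/.

i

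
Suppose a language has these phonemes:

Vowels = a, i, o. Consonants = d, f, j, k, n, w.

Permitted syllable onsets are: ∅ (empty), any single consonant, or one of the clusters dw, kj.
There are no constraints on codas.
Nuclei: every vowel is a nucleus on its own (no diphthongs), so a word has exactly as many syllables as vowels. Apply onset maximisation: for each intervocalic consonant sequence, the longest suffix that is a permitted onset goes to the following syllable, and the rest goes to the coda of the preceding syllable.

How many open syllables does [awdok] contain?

0

The vowels are a, o — 2 nuclei, so 2 syllables.
/a…o/ gap (V1→V2): cluster /wd/ — the longest permitted-onset suffix is /d/; onset = /d/, preceding coda = /w/.
Result: aw.dok.
Classifying each syllable: /aw/ (closed), /dok/ (closed).
Open syllables: 0.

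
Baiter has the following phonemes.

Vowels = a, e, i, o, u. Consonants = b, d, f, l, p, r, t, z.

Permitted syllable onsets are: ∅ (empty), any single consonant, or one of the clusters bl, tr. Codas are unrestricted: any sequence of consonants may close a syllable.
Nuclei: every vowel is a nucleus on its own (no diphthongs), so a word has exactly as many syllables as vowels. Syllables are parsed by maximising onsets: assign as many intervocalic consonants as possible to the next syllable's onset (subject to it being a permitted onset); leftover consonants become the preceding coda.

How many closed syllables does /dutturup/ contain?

Nuclei (vowels): u, u, u → 3 syllables.
Between /u/ (V1) and /u/ (V2): /tt/ — longest licit onset from the right is /t/, leaving /t/ as coda.
Between /u/ (V2) and /u/ (V3): /r/ is a single consonant, so it becomes the next onset.
So the parse is dut.tu.rup.
Classifying each syllable: /dut/ (closed), /tu/ (open), /rup/ (closed).
Closed syllables: 2.

2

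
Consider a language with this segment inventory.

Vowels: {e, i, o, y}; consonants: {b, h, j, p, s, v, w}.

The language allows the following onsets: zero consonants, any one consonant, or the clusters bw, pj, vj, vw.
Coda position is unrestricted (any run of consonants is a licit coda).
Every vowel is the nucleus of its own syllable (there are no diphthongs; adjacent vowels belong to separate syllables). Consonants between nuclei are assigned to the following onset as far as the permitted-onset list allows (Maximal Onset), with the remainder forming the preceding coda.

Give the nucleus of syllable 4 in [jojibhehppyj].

y

The vowels are o, i, e, y — 4 nuclei, so 4 syllables.
The fourth nucleus (vowel 4 from the left) is /y/.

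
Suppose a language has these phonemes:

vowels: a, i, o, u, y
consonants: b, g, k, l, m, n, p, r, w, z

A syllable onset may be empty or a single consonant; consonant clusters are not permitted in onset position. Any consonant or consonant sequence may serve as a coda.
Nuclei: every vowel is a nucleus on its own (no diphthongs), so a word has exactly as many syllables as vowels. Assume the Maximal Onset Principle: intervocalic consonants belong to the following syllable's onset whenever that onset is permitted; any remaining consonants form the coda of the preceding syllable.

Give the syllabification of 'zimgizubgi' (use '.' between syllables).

zim.gi.zub.gi

Vowels present: i, i, u, i; each is a nucleus, giving 4 syllables.
V1 /i/ – V2 /i/: /mg/; trying suffixes from longest down, /g/ is the first permitted one, so coda /m/ | onset /g/.
V2 /i/ – V3 /u/: just /z/ — single C goes to the following onset.
V3 /u/ – V4 /i/: /bg/ splits as /b/ + /g/ (/g/ is the longest suffix that is a licit onset).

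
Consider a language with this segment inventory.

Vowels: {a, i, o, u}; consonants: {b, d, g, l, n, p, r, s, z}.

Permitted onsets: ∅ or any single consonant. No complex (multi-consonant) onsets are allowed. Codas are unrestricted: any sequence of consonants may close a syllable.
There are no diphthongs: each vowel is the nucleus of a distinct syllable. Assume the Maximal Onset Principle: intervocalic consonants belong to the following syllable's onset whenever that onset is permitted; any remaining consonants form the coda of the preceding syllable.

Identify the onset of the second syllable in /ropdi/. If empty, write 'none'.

The vowels are o, i — 2 nuclei, so 2 syllables.
σ1/σ2 boundary: /pd/ splits as /p/ + /d/ (/d/ is the longest suffix that is a licit onset).
So the parse is rop.di.
Syllable 2 is /di/: onset /d/, nucleus /i/, coda ∅.

d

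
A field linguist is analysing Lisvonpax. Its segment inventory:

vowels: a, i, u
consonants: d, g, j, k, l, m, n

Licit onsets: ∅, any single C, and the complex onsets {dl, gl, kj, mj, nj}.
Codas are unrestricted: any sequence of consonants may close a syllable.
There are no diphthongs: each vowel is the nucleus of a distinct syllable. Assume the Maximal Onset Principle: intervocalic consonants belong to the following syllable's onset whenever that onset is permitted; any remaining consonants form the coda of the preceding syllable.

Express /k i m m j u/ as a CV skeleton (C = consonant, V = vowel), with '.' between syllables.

CVC.CCV

Nuclei (vowels): i, u → 2 syllables.
/i…u/ gap (V1→V2): /mmj/; trying suffixes from longest down, /mj/ is the first permitted one, so coda /m/ | onset /mj/.
Syllabification: kim.mju.
Mapping each syllable to C/V: /kim/ → CVC, /mju/ → CCV.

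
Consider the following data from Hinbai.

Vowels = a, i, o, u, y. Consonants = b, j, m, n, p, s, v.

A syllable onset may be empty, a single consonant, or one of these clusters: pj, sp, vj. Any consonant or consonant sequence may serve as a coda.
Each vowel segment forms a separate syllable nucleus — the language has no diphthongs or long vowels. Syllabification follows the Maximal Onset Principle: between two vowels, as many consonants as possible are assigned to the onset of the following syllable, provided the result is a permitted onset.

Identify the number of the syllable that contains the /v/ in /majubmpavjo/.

4

Nuclei (vowels): a, u, a, o → 4 syllables.
V1 /a/ – V2 /u/: just /j/ — single C goes to the following onset.
V2 /u/ – V3 /a/: cluster /bmp/ — the longest permitted-onset suffix is /p/; onset = /p/, preceding coda = /bm/.
V3 /a/ – V4 /o/: /vj/ — entire cluster is a permitted onset → onset /vj/, coda ∅.
Result: ma.jubm.pa.vjo.
The /v/ is in the onset of syllable 4 (/vjo/).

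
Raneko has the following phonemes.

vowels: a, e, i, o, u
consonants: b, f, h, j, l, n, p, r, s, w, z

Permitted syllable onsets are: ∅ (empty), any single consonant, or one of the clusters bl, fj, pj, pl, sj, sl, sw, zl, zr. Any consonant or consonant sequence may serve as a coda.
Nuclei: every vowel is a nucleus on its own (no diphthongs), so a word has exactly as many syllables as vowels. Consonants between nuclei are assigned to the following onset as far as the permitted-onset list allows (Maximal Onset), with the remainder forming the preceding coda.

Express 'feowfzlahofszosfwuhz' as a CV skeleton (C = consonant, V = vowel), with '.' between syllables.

Vowels present: e, o, a, o, o, u; each is a nucleus, giving 6 syllables.
Between /e/ (V1) and /o/ (V2): nothing intervenes; syllable break is V.V.
Between /o/ (V2) and /a/ (V3): /wfzl/ splits as /wf/ + /zl/ (/zl/ is the longest suffix that is a licit onset).
Between /a/ (V3) and /o/ (V4): just /h/ — single C goes to the following onset.
Between /o/ (V4) and /o/ (V5): /fsz/ splits as /fs/ + /z/ (/z/ is the longest suffix that is a licit onset).
Between /o/ (V5) and /u/ (V6): /sfw/ — longest licit onset from the right is /w/, leaving /sf/ as coda.
Syllabification: fe.owf.zla.hofs.zosf.wuhz.
Mapping each syllable to C/V: /fe/ → CV, /owf/ → VCC, /zla/ → CCV, /hofs/ → CVCC, /zosf/ → CVCC, /wuhz/ → CVCC.

CV.VCC.CCV.CVCC.CVCC.CVCC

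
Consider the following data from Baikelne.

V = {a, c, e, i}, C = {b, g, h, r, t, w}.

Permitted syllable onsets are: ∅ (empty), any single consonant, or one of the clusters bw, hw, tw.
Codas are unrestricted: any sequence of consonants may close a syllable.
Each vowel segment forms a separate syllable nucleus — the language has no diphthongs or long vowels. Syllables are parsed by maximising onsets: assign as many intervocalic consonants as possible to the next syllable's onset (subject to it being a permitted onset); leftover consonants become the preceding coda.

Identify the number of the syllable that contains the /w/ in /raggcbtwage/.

Nuclei (vowels): a, c, a, e → 4 syllables.
Between /a/ (V1) and /c/ (V2): cluster /gg/ — the longest permitted-onset suffix is /g/; onset = /g/, preceding coda = /g/.
Between /c/ (V2) and /a/ (V3): /btw/ — longest licit onset from the right is /tw/, leaving /b/ as coda.
Between /a/ (V3) and /e/ (V4): just /g/ — single C goes to the following onset.
Result: rag.gcb.twa.ge.
The /w/ is in the onset of syllable 3 (/twa/).

3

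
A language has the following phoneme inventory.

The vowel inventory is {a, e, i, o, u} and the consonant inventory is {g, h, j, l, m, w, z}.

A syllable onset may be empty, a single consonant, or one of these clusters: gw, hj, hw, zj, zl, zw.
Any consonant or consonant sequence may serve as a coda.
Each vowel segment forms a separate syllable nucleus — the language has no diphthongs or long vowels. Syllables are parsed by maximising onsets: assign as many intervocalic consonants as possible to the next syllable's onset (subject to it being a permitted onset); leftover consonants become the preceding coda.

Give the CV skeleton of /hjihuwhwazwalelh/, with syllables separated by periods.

The vowels are i, u, a, a, e — 5 nuclei, so 5 syllables.
σ1/σ2 boundary: /h/ is a single consonant, so it becomes the next onset.
σ2/σ3 boundary: /whw/; trying suffixes from longest down, /hw/ is the first permitted one, so coda /w/ | onset /hw/.
σ3/σ4 boundary: /zw/ is a licit onset in full, so it all attaches to the next syllable.
σ4/σ5 boundary: /l/ is a single consonant, so it becomes the next onset.
Putting it together: hji.huw.hwa.zwa.lelh.
Mapping each syllable to C/V: /hji/ → CCV, /huw/ → CVC, /hwa/ → CCV, /zwa/ → CCV, /lelh/ → CVCC.

CCV.CVC.CCV.CCV.CVCC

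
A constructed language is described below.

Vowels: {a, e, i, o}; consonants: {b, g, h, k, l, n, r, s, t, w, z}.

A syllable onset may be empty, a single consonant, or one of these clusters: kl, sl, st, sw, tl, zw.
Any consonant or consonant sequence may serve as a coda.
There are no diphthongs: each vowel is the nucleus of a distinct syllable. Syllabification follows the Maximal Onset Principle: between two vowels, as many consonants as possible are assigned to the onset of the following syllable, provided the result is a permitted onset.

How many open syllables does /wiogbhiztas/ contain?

Vowels present: i, o, i, a; each is a nucleus, giving 4 syllables.
/i…o/ gap (V1→V2): hiatus — the boundary sits between the two vowels.
/o…i/ gap (V2→V3): cluster /gbh/ — the longest permitted-onset suffix is /h/; onset = /h/, preceding coda = /gb/.
/i…a/ gap (V3→V4): /zt/; trying suffixes from longest down, /t/ is the first permitted one, so coda /z/ | onset /t/.
Syllabification: wi.ogb.hiz.tas.
Classifying each syllable: /wi/ (open), /ogb/ (closed), /hiz/ (closed), /tas/ (closed).
Open syllables: 1.

1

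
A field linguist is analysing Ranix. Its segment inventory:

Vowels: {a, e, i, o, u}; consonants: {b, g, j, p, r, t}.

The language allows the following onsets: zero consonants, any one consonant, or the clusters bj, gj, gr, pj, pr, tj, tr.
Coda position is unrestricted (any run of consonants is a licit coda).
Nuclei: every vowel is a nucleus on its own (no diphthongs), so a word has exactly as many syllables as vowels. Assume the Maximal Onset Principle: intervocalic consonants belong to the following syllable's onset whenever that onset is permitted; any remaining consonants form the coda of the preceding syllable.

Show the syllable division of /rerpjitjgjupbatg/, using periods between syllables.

rer.pjitj.gjup.batg

Nuclei (vowels): e, i, u, a → 4 syllables.
σ1/σ2 boundary: cluster /rpj/ — the longest permitted-onset suffix is /pj/; onset = /pj/, preceding coda = /r/.
σ2/σ3 boundary: /tjgj/; trying suffixes from longest down, /gj/ is the first permitted one, so coda /tj/ | onset /gj/.
σ3/σ4 boundary: /pb/ splits as /p/ + /b/ (/b/ is the longest suffix that is a licit onset).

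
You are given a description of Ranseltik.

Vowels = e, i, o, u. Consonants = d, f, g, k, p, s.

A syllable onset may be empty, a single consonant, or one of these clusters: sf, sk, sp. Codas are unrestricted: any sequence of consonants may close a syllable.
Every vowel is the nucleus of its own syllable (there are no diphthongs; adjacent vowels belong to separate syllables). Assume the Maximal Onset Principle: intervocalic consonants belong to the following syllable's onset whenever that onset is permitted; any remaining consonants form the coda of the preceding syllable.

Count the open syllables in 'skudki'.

1

The vowels are u, i — 2 nuclei, so 2 syllables.
Between /u/ (V1) and /i/ (V2): cluster /dk/ — the longest permitted-onset suffix is /k/; onset = /k/, preceding coda = /d/.
So the parse is skud.ki.
Classifying each syllable: /skud/ (closed), /ki/ (open).
Open syllables: 1.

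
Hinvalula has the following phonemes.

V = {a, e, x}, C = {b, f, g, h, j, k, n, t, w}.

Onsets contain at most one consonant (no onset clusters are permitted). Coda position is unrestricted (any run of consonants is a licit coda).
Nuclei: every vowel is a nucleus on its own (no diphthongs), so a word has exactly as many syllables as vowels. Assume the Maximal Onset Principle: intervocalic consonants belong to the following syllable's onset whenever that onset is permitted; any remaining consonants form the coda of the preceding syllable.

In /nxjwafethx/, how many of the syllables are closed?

Vowels present: x, a, e, x; each is a nucleus, giving 4 syllables.
/x…a/ gap (V1→V2): /jw/ — longest licit onset from the right is /w/, leaving /j/ as coda.
/a…e/ gap (V2→V3): /f/ is a single consonant, so it becomes the next onset.
/e…x/ gap (V3→V4): /th/; trying suffixes from longest down, /h/ is the first permitted one, so coda /t/ | onset /h/.
So the parse is nxj.wa.fet.hx.
Classifying each syllable: /nxj/ (closed), /wa/ (open), /fet/ (closed), /hx/ (open).
Closed syllables: 2.

2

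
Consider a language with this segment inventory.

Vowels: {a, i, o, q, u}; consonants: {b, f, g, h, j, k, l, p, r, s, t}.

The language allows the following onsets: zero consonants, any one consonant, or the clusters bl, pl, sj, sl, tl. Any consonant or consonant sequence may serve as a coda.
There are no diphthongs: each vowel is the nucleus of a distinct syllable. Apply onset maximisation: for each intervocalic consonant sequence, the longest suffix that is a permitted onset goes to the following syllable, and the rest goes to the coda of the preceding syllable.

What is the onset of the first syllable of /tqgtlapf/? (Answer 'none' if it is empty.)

Nuclei (vowels): q, a → 2 syllables.
V1 /q/ – V2 /a/: /gtl/ — longest licit onset from the right is /tl/, leaving /g/ as coda.
Result: tqg.tlapf.
Syllable 1 is /tqg/: onset /t/, nucleus /q/, coda /g/.

t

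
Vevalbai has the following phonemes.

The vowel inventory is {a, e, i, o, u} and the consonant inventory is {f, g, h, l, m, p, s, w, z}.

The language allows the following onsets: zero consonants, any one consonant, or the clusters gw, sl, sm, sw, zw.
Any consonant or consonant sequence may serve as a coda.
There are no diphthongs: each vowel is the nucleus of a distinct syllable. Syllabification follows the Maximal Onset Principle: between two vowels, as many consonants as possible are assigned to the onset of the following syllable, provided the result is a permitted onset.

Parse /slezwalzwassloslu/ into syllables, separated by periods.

sle.zwal.zwas.slo.slu

Vowels present: e, a, a, o, u; each is a nucleus, giving 5 syllables.
σ1/σ2 boundary: /zw/ — entire cluster is a permitted onset → onset /zw/, coda ∅.
σ2/σ3 boundary: cluster /lzw/ — the longest permitted-onset suffix is /zw/; onset = /zw/, preceding coda = /l/.
σ3/σ4 boundary: /ssl/ splits as /s/ + /sl/ (/sl/ is the longest suffix that is a licit onset).
σ4/σ5 boundary: cluster /sl/ — /sl/ is itself a permitted onset, so the whole cluster goes right; preceding coda = ∅.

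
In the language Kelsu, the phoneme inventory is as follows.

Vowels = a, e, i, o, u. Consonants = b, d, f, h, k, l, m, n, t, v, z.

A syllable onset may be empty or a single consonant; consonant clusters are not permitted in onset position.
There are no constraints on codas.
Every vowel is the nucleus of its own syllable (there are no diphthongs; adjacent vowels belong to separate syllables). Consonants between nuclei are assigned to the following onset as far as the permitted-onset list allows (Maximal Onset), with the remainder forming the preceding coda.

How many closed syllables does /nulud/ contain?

The vowels are u, u — 2 nuclei, so 2 syllables.
V1 /u/ – V2 /u/: just /l/ — single C goes to the following onset.
Putting it together: nu.lud.
Classifying each syllable: /nu/ (open), /lud/ (closed).
Closed syllables: 1.

1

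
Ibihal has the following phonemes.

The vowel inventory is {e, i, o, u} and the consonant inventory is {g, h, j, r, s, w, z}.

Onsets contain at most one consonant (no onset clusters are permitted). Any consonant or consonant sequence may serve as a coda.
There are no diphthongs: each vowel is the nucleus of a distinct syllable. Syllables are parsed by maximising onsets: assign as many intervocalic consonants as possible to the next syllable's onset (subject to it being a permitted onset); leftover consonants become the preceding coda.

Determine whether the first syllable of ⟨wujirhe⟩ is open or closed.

open

Nuclei (vowels): u, i, e → 3 syllables.
Between /u/ (V1) and /i/ (V2): just /j/ — single C goes to the following onset.
Between /i/ (V2) and /e/ (V3): /rh/ — longest licit onset from the right is /h/, leaving /r/ as coda.
Putting it together: wu.jir.he.
Syllable 1 is /wu/; it ends in its nucleus with no coda, so it is open.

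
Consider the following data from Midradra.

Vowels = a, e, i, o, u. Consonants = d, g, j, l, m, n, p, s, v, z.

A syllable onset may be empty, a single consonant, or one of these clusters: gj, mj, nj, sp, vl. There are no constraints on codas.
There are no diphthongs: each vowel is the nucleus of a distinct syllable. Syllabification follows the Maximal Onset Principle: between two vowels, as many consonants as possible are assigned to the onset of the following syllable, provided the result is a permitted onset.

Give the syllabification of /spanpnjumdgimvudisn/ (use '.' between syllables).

The vowels are a, u, i, u, i — 5 nuclei, so 5 syllables.
/a…u/ gap (V1→V2): /npnj/ — longest licit onset from the right is /nj/, leaving /np/ as coda.
/u…i/ gap (V2→V3): /mdg/ splits as /md/ + /g/ (/g/ is the longest suffix that is a licit onset).
/i…u/ gap (V3→V4): cluster /mv/ — the longest permitted-onset suffix is /v/; onset = /v/, preceding coda = /m/.
/u…i/ gap (V4→V5): just /d/ — single C goes to the following onset.

spanp.njumd.gim.vu.disn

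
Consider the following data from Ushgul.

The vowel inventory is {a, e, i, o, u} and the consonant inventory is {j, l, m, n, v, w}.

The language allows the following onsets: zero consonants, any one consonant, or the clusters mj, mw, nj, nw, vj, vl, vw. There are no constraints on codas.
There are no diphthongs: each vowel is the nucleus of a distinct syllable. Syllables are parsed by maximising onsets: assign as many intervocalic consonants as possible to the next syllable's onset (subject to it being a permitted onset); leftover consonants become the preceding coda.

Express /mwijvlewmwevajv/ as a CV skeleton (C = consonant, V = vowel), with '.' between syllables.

CCVC.CCVC.CCV.CVCC

Vowels present: i, e, e, a; each is a nucleus, giving 4 syllables.
σ1/σ2 boundary: /jvl/ — longest licit onset from the right is /vl/, leaving /j/ as coda.
σ2/σ3 boundary: /wmw/ splits as /w/ + /mw/ (/mw/ is the longest suffix that is a licit onset).
σ3/σ4 boundary: /v/ → onset of the next syllable (single consonants are always licit onsets).
Putting it together: mwij.vlew.mwe.vajv.
Mapping each syllable to C/V: /mwij/ → CCVC, /vlew/ → CCVC, /mwe/ → CCV, /vajv/ → CVCC.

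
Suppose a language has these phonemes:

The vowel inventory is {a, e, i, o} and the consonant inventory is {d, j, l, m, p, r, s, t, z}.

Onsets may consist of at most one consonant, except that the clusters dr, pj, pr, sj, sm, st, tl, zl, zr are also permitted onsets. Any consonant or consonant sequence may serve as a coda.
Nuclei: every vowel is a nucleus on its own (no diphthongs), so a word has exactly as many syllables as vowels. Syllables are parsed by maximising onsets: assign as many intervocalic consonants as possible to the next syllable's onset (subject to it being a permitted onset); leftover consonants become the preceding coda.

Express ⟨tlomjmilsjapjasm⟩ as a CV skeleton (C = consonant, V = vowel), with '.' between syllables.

CCVCC.CVC.CCV.CCVCC

Vowels present: o, i, a, a; each is a nucleus, giving 4 syllables.
V1 /o/ – V2 /i/: /mjm/ — longest licit onset from the right is /m/, leaving /mj/ as coda.
V2 /i/ – V3 /a/: /lsj/; trying suffixes from longest down, /sj/ is the first permitted one, so coda /l/ | onset /sj/.
V3 /a/ – V4 /a/: cluster /pj/ — /pj/ is itself a permitted onset, so the whole cluster goes right; preceding coda = ∅.
Putting it together: tlomj.mil.sja.pjasm.
Mapping each syllable to C/V: /tlomj/ → CCVCC, /mil/ → CVC, /sja/ → CCV, /pjasm/ → CCVCC.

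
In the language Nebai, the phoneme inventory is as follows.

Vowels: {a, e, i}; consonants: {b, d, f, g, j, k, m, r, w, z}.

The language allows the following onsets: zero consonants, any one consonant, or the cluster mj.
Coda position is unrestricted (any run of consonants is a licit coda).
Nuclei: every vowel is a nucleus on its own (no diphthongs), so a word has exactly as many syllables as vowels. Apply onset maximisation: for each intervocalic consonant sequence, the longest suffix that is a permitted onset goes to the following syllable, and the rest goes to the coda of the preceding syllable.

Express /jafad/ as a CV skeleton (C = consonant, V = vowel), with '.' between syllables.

CV.CVC

The vowels are a, a — 2 nuclei, so 2 syllables.
σ1/σ2 boundary: just /f/ — single C goes to the following onset.
Syllabification: ja.fad.
Mapping each syllable to C/V: /ja/ → CV, /fad/ → CVC.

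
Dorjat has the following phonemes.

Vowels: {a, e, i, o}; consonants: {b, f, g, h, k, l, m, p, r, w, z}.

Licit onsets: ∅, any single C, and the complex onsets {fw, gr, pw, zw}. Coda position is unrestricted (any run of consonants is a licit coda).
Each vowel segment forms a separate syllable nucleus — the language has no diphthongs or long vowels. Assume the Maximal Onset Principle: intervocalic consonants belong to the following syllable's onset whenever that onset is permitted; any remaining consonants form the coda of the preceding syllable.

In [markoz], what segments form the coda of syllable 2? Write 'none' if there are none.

z

The vowels are a, o — 2 nuclei, so 2 syllables.
V1 /a/ – V2 /o/: cluster /rk/ — the longest permitted-onset suffix is /k/; onset = /k/, preceding coda = /r/.
Syllabification: mar.koz.
Syllable 2 is /koz/: onset /k/, nucleus /o/, coda /z/.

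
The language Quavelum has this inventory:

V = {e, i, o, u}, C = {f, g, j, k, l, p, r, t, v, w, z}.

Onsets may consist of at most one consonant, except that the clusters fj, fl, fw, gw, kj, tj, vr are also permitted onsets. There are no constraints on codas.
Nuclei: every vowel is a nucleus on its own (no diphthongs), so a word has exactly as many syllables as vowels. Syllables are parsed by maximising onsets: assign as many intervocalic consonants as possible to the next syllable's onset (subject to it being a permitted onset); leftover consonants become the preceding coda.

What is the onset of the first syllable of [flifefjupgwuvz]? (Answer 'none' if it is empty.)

fl

Nuclei (vowels): i, e, u, u → 4 syllables.
V1 /i/ – V2 /e/: /f/ → onset of the next syllable (single consonants are always licit onsets).
V2 /e/ – V3 /u/: /fj/ — entire cluster is a permitted onset → onset /fj/, coda ∅.
V3 /u/ – V4 /u/: /pgw/ — longest licit onset from the right is /gw/, leaving /p/ as coda.
Result: fli.fe.fjup.gwuvz.
Syllable 1 is /fli/: onset /fl/, nucleus /i/, coda ∅.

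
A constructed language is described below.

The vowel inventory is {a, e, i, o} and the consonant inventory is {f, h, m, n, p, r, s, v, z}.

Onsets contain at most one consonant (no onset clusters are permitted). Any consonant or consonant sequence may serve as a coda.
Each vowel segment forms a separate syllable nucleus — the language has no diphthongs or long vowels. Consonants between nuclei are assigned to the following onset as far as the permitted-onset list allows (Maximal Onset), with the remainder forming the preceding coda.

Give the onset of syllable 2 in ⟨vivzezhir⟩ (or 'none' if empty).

The vowels are i, e, i — 3 nuclei, so 3 syllables.
V1 /i/ – V2 /e/: /vz/; trying suffixes from longest down, /z/ is the first permitted one, so coda /v/ | onset /z/.
V2 /e/ – V3 /i/: /zh/; trying suffixes from longest down, /h/ is the first permitted one, so coda /z/ | onset /h/.
So the parse is viv.zez.hir.
Syllable 2 is /zez/: onset /z/, nucleus /e/, coda /z/.

z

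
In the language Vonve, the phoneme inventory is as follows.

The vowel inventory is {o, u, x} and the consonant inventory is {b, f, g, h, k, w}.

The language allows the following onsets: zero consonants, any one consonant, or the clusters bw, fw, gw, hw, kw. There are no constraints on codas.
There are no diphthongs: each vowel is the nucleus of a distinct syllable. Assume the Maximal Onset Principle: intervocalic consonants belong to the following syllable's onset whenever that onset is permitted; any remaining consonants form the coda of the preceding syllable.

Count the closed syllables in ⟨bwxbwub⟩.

1

Nuclei (vowels): x, u → 2 syllables.
/x…u/ gap (V1→V2): cluster /bw/ — /bw/ is itself a permitted onset, so the whole cluster goes right; preceding coda = ∅.
Result: bwx.bwub.
Classifying each syllable: /bwx/ (open), /bwub/ (closed).
Closed syllables: 1.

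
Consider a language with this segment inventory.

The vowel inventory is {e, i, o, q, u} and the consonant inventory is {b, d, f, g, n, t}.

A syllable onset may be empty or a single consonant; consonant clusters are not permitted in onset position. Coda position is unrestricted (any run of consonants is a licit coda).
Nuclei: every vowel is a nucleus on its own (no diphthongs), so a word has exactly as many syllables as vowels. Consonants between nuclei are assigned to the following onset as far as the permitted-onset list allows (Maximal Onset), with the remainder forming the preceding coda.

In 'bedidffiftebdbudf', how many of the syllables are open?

Vowels present: e, i, i, e, u; each is a nucleus, giving 5 syllables.
/e…i/ gap (V1→V2): /d/ → onset of the next syllable (single consonants are always licit onsets).
/i…i/ gap (V2→V3): /dff/ — longest licit onset from the right is /f/, leaving /df/ as coda.
/i…e/ gap (V3→V4): cluster /ft/ — the longest permitted-onset suffix is /t/; onset = /t/, preceding coda = /f/.
/e…u/ gap (V4→V5): /bdb/ splits as /bd/ + /b/ (/b/ is the longest suffix that is a licit onset).
Putting it together: be.didf.fif.tebd.budf.
Classifying each syllable: /be/ (open), /didf/ (closed), /fif/ (closed), /tebd/ (closed), /budf/ (closed).
Open syllables: 1.

1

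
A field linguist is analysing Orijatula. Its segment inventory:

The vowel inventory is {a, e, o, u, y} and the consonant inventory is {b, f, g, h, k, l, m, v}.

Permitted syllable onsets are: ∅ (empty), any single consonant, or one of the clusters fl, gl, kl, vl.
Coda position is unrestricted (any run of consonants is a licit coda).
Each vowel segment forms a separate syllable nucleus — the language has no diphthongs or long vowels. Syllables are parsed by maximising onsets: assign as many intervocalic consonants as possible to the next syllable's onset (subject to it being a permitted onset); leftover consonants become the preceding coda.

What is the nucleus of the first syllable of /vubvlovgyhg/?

Nuclei (vowels): u, o, y → 3 syllables.
The first nucleus (vowel 1 from the left) is /u/.

u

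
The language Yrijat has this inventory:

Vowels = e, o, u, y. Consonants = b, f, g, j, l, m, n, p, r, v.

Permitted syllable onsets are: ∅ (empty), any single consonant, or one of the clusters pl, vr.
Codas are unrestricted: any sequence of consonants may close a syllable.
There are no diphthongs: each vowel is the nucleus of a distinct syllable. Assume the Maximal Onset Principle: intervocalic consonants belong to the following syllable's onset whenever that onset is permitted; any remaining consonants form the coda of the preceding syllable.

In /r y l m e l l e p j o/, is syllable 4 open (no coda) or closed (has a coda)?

Vowels present: y, e, e, o; each is a nucleus, giving 4 syllables.
σ1/σ2 boundary: /lm/ splits as /l/ + /m/ (/m/ is the longest suffix that is a licit onset).
σ2/σ3 boundary: /ll/ splits as /l/ + /l/ (/l/ is the longest suffix that is a licit onset).
σ3/σ4 boundary: /pj/; trying suffixes from longest down, /j/ is the first permitted one, so coda /p/ | onset /j/.
Syllabification: ryl.mel.lep.jo.
Syllable 4 is /jo/; it ends in its nucleus with no coda, so it is open.

open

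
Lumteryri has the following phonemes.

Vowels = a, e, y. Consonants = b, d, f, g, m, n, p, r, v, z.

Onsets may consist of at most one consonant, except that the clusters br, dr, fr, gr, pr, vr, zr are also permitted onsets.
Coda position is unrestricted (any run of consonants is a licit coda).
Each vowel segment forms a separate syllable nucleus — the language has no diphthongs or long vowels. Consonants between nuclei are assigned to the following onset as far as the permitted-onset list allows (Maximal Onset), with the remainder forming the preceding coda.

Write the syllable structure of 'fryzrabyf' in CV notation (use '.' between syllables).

Vowels present: y, a, y; each is a nucleus, giving 3 syllables.
V1 /y/ – V2 /a/: /zr/ is a licit onset in full, so it all attaches to the next syllable.
V2 /a/ – V3 /y/: /b/ is a single consonant, so it becomes the next onset.
So the parse is fry.zra.byf.
Mapping each syllable to C/V: /fry/ → CCV, /zra/ → CCV, /byf/ → CVC.

CCV.CCV.CVC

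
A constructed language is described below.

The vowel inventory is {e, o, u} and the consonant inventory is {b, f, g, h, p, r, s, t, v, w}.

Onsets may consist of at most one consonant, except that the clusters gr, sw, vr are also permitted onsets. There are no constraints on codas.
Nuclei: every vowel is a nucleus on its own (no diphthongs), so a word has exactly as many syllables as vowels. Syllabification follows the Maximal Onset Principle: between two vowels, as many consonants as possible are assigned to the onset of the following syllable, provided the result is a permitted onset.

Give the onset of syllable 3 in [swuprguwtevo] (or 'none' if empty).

The vowels are u, u, e, o — 4 nuclei, so 4 syllables.
σ1/σ2 boundary: cluster /prg/ — the longest permitted-onset suffix is /g/; onset = /g/, preceding coda = /pr/.
σ2/σ3 boundary: /wt/ splits as /w/ + /t/ (/t/ is the longest suffix that is a licit onset).
σ3/σ4 boundary: /v/ → onset of the next syllable (single consonants are always licit onsets).
Result: swupr.guw.te.vo.
Syllable 3 is /te/: onset /t/, nucleus /e/, coda ∅.

t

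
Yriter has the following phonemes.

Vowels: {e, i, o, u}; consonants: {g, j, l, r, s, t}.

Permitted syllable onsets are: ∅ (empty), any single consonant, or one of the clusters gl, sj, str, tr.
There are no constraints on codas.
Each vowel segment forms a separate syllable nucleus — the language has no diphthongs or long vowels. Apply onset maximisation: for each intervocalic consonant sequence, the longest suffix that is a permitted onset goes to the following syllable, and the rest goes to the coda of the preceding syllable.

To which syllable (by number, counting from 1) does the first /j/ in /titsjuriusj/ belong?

2

Vowels present: i, u, i, u; each is a nucleus, giving 4 syllables.
σ1/σ2 boundary: /tsj/ — longest licit onset from the right is /sj/, leaving /t/ as coda.
σ2/σ3 boundary: /r/ → onset of the next syllable (single consonants are always licit onsets).
σ3/σ4 boundary: nothing intervenes; syllable break is V.V.
So the parse is tit.sju.ri.usj.
The first /j/ is in the onset of syllable 2 (/sju/).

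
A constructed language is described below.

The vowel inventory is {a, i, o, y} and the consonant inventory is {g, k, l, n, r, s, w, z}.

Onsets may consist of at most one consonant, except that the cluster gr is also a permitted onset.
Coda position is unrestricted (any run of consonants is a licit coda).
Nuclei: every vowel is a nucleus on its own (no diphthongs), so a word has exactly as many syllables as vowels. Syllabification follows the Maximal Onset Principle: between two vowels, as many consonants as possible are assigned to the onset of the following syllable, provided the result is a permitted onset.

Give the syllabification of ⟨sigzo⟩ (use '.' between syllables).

Vowels present: i, o; each is a nucleus, giving 2 syllables.
V1 /i/ – V2 /o/: /gz/; trying suffixes from longest down, /z/ is the first permitted one, so coda /g/ | onset /z/.

sig.zo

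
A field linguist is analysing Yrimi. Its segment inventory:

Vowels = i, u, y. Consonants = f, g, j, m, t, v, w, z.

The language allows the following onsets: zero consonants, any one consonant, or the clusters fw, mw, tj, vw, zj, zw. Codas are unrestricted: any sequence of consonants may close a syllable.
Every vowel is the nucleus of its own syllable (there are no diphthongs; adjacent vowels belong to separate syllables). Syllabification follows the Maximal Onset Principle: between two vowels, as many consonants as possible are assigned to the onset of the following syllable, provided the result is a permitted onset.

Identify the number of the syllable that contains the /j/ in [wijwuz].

1

Vowels present: i, u; each is a nucleus, giving 2 syllables.
σ1/σ2 boundary: /jw/ splits as /j/ + /w/ (/w/ is the longest suffix that is a licit onset).
Syllabification: wij.wuz.
The /j/ is in the coda of syllable 1 (/wij/).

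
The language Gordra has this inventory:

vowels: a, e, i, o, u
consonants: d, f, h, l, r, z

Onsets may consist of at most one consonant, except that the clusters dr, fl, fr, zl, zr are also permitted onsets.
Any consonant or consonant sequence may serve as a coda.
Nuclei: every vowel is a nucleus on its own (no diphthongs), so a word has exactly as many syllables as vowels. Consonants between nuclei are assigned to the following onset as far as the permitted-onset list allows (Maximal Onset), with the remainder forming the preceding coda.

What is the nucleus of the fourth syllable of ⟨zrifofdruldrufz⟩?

u

The vowels are i, o, u, u — 4 nuclei, so 4 syllables.
The fourth nucleus (vowel 4 from the left) is /u/.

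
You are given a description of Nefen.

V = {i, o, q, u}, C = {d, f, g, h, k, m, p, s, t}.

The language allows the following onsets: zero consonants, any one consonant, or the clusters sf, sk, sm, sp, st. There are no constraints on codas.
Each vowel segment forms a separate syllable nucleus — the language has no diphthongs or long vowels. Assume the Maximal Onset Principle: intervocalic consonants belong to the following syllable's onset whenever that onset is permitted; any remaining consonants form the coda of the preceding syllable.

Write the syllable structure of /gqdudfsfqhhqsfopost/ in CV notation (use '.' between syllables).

Nuclei (vowels): q, u, q, q, o, o → 6 syllables.
σ1/σ2 boundary: /d/ → onset of the next syllable (single consonants are always licit onsets).
σ2/σ3 boundary: /dfsf/ splits as /df/ + /sf/ (/sf/ is the longest suffix that is a licit onset).
σ3/σ4 boundary: /hh/; trying suffixes from longest down, /h/ is the first permitted one, so coda /h/ | onset /h/.
σ4/σ5 boundary: /sf/ is a licit onset in full, so it all attaches to the next syllable.
σ5/σ6 boundary: /p/ is a single consonant, so it becomes the next onset.
Syllabification: gq.dudf.sfqh.hq.sfo.post.
Mapping each syllable to C/V: /gq/ → CV, /dudf/ → CVCC, /sfqh/ → CCVC, /hq/ → CV, /sfo/ → CCV, /post/ → CVCC.

CV.CVCC.CCVC.CV.CCV.CVCC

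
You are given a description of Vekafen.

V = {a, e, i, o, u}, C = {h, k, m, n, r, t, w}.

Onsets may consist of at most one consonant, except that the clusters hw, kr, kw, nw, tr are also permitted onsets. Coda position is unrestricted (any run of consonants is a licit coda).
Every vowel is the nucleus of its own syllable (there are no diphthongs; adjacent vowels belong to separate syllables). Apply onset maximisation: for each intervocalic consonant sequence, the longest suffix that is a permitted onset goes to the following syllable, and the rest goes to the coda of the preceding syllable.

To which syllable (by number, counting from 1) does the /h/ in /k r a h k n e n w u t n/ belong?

1

Nuclei (vowels): a, e, u → 3 syllables.
Between /a/ (V1) and /e/ (V2): /hkn/ — longest licit onset from the right is /n/, leaving /hk/ as coda.
Between /e/ (V2) and /u/ (V3): cluster /nw/ — /nw/ is itself a permitted onset, so the whole cluster goes right; preceding coda = ∅.
Putting it together: krahk.ne.nwutn.
The /h/ is in the coda of syllable 1 (/krahk/).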